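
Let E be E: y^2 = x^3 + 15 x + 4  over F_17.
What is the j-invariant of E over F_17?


Delta = -16(4 a^3 + 27 b^2) mod 17 = 9
-1728 * (4 a)^3 = -1728 * (4*15)^3 mod 17 = 5
j = 5 * 9^(-1) mod 17 = 10

j = 10 (mod 17)


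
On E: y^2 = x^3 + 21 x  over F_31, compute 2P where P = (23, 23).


Doubling: s = (3 x1^2 + a) / (2 y1)
s = (3*23^2 + 21) / (2*23) mod 31 = 8
x3 = s^2 - 2 x1 mod 31 = 8^2 - 2*23 = 18
y3 = s (x1 - x3) - y1 mod 31 = 8 * (23 - 18) - 23 = 17

2P = (18, 17)


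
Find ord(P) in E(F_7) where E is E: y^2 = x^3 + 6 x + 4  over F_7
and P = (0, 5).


Compute successive multiples of P until we hit O:
  1P = (0, 5)
  2P = (4, 1)
  3P = (4, 6)
  4P = (0, 2)
  5P = O

ord(P) = 5


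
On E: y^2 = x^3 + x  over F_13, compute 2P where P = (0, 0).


k = 2 = 10_2 (binary, LSB first: 01)
Double-and-add from P = (0, 0):
  bit 0 = 0: acc unchanged = O
  bit 1 = 1: acc = O + O = O

2P = O


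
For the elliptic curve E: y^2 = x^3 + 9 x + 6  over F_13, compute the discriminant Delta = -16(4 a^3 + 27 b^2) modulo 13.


4 a^3 + 27 b^2 = 4*9^3 + 27*6^2 = 2916 + 972 = 3888
Delta = -16 * (3888) = -62208
Delta mod 13 = 10

Delta = 10 (mod 13)


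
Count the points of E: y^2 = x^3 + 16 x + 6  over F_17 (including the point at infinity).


For each x in F_17, count y with y^2 = x^3 + 16 x + 6 mod 17:
  x = 3: RHS = 13, y in [8, 9]  -> 2 point(s)
  x = 4: RHS = 15, y in [7, 10]  -> 2 point(s)
  x = 7: RHS = 2, y in [6, 11]  -> 2 point(s)
  x = 8: RHS = 0, y in [0]  -> 1 point(s)
  x = 11: RHS = 0, y in [0]  -> 1 point(s)
  x = 14: RHS = 16, y in [4, 13]  -> 2 point(s)
  x = 15: RHS = 0, y in [0]  -> 1 point(s)
Affine points: 11. Add the point at infinity: total = 12.

#E(F_17) = 12


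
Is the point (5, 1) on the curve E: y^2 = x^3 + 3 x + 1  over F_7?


Check whether y^2 = x^3 + 3 x + 1 (mod 7) for (x, y) = (5, 1).
LHS: y^2 = 1^2 mod 7 = 1
RHS: x^3 + 3 x + 1 = 5^3 + 3*5 + 1 mod 7 = 1
LHS = RHS

Yes, on the curve


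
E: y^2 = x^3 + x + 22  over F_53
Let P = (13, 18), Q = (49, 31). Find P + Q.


P != Q, so use the chord formula.
s = (y2 - y1) / (x2 - x1) = (13) / (36) mod 53 = 46
x3 = s^2 - x1 - x2 mod 53 = 46^2 - 13 - 49 = 40
y3 = s (x1 - x3) - y1 mod 53 = 46 * (13 - 40) - 18 = 12

P + Q = (40, 12)


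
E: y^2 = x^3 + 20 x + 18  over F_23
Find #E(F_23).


For each x in F_23, count y with y^2 = x^3 + 20 x + 18 mod 23:
  x = 0: RHS = 18, y in [8, 15]  -> 2 point(s)
  x = 1: RHS = 16, y in [4, 19]  -> 2 point(s)
  x = 3: RHS = 13, y in [6, 17]  -> 2 point(s)
  x = 4: RHS = 1, y in [1, 22]  -> 2 point(s)
  x = 5: RHS = 13, y in [6, 17]  -> 2 point(s)
  x = 6: RHS = 9, y in [3, 20]  -> 2 point(s)
  x = 7: RHS = 18, y in [8, 15]  -> 2 point(s)
  x = 8: RHS = 0, y in [0]  -> 1 point(s)
  x = 12: RHS = 8, y in [10, 13]  -> 2 point(s)
  x = 14: RHS = 6, y in [11, 12]  -> 2 point(s)
  x = 15: RHS = 13, y in [6, 17]  -> 2 point(s)
  x = 16: RHS = 18, y in [8, 15]  -> 2 point(s)
  x = 17: RHS = 4, y in [2, 21]  -> 2 point(s)
  x = 18: RHS = 0, y in [0]  -> 1 point(s)
  x = 19: RHS = 12, y in [9, 14]  -> 2 point(s)
  x = 20: RHS = 0, y in [0]  -> 1 point(s)
  x = 21: RHS = 16, y in [4, 19]  -> 2 point(s)
Affine points: 31. Add the point at infinity: total = 32.

#E(F_23) = 32


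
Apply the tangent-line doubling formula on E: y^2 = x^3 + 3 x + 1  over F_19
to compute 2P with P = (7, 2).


Doubling: s = (3 x1^2 + a) / (2 y1)
s = (3*7^2 + 3) / (2*2) mod 19 = 9
x3 = s^2 - 2 x1 mod 19 = 9^2 - 2*7 = 10
y3 = s (x1 - x3) - y1 mod 19 = 9 * (7 - 10) - 2 = 9

2P = (10, 9)


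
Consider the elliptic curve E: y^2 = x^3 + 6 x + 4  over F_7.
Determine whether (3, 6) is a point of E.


Check whether y^2 = x^3 + 6 x + 4 (mod 7) for (x, y) = (3, 6).
LHS: y^2 = 6^2 mod 7 = 1
RHS: x^3 + 6 x + 4 = 3^3 + 6*3 + 4 mod 7 = 0
LHS != RHS

No, not on the curve


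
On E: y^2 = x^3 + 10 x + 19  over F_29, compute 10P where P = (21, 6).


k = 10 = 1010_2 (binary, LSB first: 0101)
Double-and-add from P = (21, 6):
  bit 0 = 0: acc unchanged = O
  bit 1 = 1: acc = O + (15, 8) = (15, 8)
  bit 2 = 0: acc unchanged = (15, 8)
  bit 3 = 1: acc = (15, 8) + (26, 22) = (4, 6)

10P = (4, 6)


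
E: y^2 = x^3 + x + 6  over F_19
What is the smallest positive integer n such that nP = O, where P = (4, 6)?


Compute successive multiples of P until we hit O:
  1P = (4, 6)
  2P = (3, 6)
  3P = (12, 13)
  4P = (10, 3)
  5P = (10, 16)
  6P = (12, 6)
  7P = (3, 13)
  8P = (4, 13)
  ... (continuing to 9P)
  9P = O

ord(P) = 9


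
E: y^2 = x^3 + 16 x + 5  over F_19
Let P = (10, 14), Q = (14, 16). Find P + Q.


P != Q, so use the chord formula.
s = (y2 - y1) / (x2 - x1) = (2) / (4) mod 19 = 10
x3 = s^2 - x1 - x2 mod 19 = 10^2 - 10 - 14 = 0
y3 = s (x1 - x3) - y1 mod 19 = 10 * (10 - 0) - 14 = 10

P + Q = (0, 10)


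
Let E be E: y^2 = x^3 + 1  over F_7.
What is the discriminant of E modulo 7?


4 a^3 + 27 b^2 = 4*0^3 + 27*1^2 = 0 + 27 = 27
Delta = -16 * (27) = -432
Delta mod 7 = 2

Delta = 2 (mod 7)


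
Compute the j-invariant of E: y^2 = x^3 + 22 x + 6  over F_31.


Delta = -16(4 a^3 + 27 b^2) mod 31 = 11
-1728 * (4 a)^3 = -1728 * (4*22)^3 mod 31 = 23
j = 23 * 11^(-1) mod 31 = 19

j = 19 (mod 31)


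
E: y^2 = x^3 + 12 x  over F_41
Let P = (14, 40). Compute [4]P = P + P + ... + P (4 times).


k = 4 = 100_2 (binary, LSB first: 001)
Double-and-add from P = (14, 40):
  bit 0 = 0: acc unchanged = O
  bit 1 = 0: acc unchanged = O
  bit 2 = 1: acc = O + (5, 29) = (5, 29)

4P = (5, 29)


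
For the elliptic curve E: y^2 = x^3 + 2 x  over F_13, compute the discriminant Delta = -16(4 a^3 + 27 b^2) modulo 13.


4 a^3 + 27 b^2 = 4*2^3 + 27*0^2 = 32 + 0 = 32
Delta = -16 * (32) = -512
Delta mod 13 = 8

Delta = 8 (mod 13)


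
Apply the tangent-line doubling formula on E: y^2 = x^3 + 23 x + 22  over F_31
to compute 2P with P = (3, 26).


Doubling: s = (3 x1^2 + a) / (2 y1)
s = (3*3^2 + 23) / (2*26) mod 31 = 26
x3 = s^2 - 2 x1 mod 31 = 26^2 - 2*3 = 19
y3 = s (x1 - x3) - y1 mod 31 = 26 * (3 - 19) - 26 = 23

2P = (19, 23)


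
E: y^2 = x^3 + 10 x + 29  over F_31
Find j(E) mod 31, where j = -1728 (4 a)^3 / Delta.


Delta = -16(4 a^3 + 27 b^2) mod 31 = 23
-1728 * (4 a)^3 = -1728 * (4*10)^3 mod 31 = 4
j = 4 * 23^(-1) mod 31 = 15

j = 15 (mod 31)


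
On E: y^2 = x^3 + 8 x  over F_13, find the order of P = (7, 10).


Compute successive multiples of P until we hit O:
  1P = (7, 10)
  2P = (3, 8)
  3P = (0, 0)
  4P = (3, 5)
  5P = (7, 3)
  6P = O

ord(P) = 6


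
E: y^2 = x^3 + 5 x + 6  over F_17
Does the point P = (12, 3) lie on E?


Check whether y^2 = x^3 + 5 x + 6 (mod 17) for (x, y) = (12, 3).
LHS: y^2 = 3^2 mod 17 = 9
RHS: x^3 + 5 x + 6 = 12^3 + 5*12 + 6 mod 17 = 9
LHS = RHS

Yes, on the curve


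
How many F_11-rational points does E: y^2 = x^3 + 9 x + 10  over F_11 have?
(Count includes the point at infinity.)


For each x in F_11, count y with y^2 = x^3 + 9 x + 10 mod 11:
  x = 1: RHS = 9, y in [3, 8]  -> 2 point(s)
  x = 2: RHS = 3, y in [5, 6]  -> 2 point(s)
  x = 3: RHS = 9, y in [3, 8]  -> 2 point(s)
  x = 4: RHS = 0, y in [0]  -> 1 point(s)
  x = 5: RHS = 4, y in [2, 9]  -> 2 point(s)
  x = 6: RHS = 5, y in [4, 7]  -> 2 point(s)
  x = 7: RHS = 9, y in [3, 8]  -> 2 point(s)
  x = 8: RHS = 0, y in [0]  -> 1 point(s)
  x = 10: RHS = 0, y in [0]  -> 1 point(s)
Affine points: 15. Add the point at infinity: total = 16.

#E(F_11) = 16


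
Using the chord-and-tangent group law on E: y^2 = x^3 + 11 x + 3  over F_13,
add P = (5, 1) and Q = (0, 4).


P != Q, so use the chord formula.
s = (y2 - y1) / (x2 - x1) = (3) / (8) mod 13 = 2
x3 = s^2 - x1 - x2 mod 13 = 2^2 - 5 - 0 = 12
y3 = s (x1 - x3) - y1 mod 13 = 2 * (5 - 12) - 1 = 11

P + Q = (12, 11)


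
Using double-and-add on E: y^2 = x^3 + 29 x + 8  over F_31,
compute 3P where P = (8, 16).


k = 3 = 11_2 (binary, LSB first: 11)
Double-and-add from P = (8, 16):
  bit 0 = 1: acc = O + (8, 16) = (8, 16)
  bit 1 = 1: acc = (8, 16) + (0, 16) = (23, 15)

3P = (23, 15)


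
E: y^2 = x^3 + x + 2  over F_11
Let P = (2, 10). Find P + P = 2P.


Doubling: s = (3 x1^2 + a) / (2 y1)
s = (3*2^2 + 1) / (2*10) mod 11 = 10
x3 = s^2 - 2 x1 mod 11 = 10^2 - 2*2 = 8
y3 = s (x1 - x3) - y1 mod 11 = 10 * (2 - 8) - 10 = 7

2P = (8, 7)


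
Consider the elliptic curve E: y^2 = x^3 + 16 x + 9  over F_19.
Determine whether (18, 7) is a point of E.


Check whether y^2 = x^3 + 16 x + 9 (mod 19) for (x, y) = (18, 7).
LHS: y^2 = 7^2 mod 19 = 11
RHS: x^3 + 16 x + 9 = 18^3 + 16*18 + 9 mod 19 = 11
LHS = RHS

Yes, on the curve


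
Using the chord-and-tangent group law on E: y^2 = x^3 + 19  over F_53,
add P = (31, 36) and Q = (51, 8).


P != Q, so use the chord formula.
s = (y2 - y1) / (x2 - x1) = (25) / (20) mod 53 = 41
x3 = s^2 - x1 - x2 mod 53 = 41^2 - 31 - 51 = 9
y3 = s (x1 - x3) - y1 mod 53 = 41 * (31 - 9) - 36 = 18

P + Q = (9, 18)


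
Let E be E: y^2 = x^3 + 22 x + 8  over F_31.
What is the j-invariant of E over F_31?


Delta = -16(4 a^3 + 27 b^2) mod 31 = 5
-1728 * (4 a)^3 = -1728 * (4*22)^3 mod 31 = 23
j = 23 * 5^(-1) mod 31 = 17

j = 17 (mod 31)


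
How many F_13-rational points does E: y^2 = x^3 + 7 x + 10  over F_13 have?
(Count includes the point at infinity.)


For each x in F_13, count y with y^2 = x^3 + 7 x + 10 mod 13:
  x = 0: RHS = 10, y in [6, 7]  -> 2 point(s)
  x = 5: RHS = 1, y in [1, 12]  -> 2 point(s)
  x = 7: RHS = 12, y in [5, 8]  -> 2 point(s)
  x = 9: RHS = 9, y in [3, 10]  -> 2 point(s)
  x = 10: RHS = 1, y in [1, 12]  -> 2 point(s)
  x = 11: RHS = 1, y in [1, 12]  -> 2 point(s)
Affine points: 12. Add the point at infinity: total = 13.

#E(F_13) = 13


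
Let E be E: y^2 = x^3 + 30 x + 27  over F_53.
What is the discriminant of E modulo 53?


4 a^3 + 27 b^2 = 4*30^3 + 27*27^2 = 108000 + 19683 = 127683
Delta = -16 * (127683) = -2042928
Delta mod 53 = 10

Delta = 10 (mod 53)


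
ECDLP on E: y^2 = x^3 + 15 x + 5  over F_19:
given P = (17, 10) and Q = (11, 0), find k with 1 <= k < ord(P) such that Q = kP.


Enumerate multiples of P until we hit Q = (11, 0):
  1P = (17, 10)
  2P = (11, 0)
Match found at i = 2.

k = 2


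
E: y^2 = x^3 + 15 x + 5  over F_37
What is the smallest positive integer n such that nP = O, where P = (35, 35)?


Compute successive multiples of P until we hit O:
  1P = (35, 35)
  2P = (1, 13)
  3P = (26, 10)
  4P = (23, 23)
  5P = (17, 20)
  6P = (34, 9)
  7P = (15, 4)
  8P = (3, 22)
  ... (continuing to 35P)
  35P = O

ord(P) = 35


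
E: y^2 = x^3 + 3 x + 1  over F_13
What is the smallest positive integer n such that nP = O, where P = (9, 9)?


Compute successive multiples of P until we hit O:
  1P = (9, 9)
  2P = (7, 1)
  3P = (0, 1)
  4P = (8, 2)
  5P = (6, 12)
  6P = (12, 7)
  7P = (4, 5)
  8P = (10, 11)
  ... (continuing to 18P)
  18P = O

ord(P) = 18


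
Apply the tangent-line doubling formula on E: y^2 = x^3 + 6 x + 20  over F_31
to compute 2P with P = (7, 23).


Doubling: s = (3 x1^2 + a) / (2 y1)
s = (3*7^2 + 6) / (2*23) mod 31 = 4
x3 = s^2 - 2 x1 mod 31 = 4^2 - 2*7 = 2
y3 = s (x1 - x3) - y1 mod 31 = 4 * (7 - 2) - 23 = 28

2P = (2, 28)


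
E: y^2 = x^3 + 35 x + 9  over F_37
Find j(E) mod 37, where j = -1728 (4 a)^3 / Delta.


Delta = -16(4 a^3 + 27 b^2) mod 37 = 4
-1728 * (4 a)^3 = -1728 * (4*35)^3 mod 37 = 29
j = 29 * 4^(-1) mod 37 = 35

j = 35 (mod 37)


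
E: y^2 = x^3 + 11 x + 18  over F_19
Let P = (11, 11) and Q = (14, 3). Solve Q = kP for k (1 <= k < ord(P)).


Enumerate multiples of P until we hit Q = (14, 3):
  1P = (11, 11)
  2P = (1, 7)
  3P = (14, 3)
Match found at i = 3.

k = 3


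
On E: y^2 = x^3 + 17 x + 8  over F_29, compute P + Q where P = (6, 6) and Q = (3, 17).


P != Q, so use the chord formula.
s = (y2 - y1) / (x2 - x1) = (11) / (26) mod 29 = 6
x3 = s^2 - x1 - x2 mod 29 = 6^2 - 6 - 3 = 27
y3 = s (x1 - x3) - y1 mod 29 = 6 * (6 - 27) - 6 = 13

P + Q = (27, 13)


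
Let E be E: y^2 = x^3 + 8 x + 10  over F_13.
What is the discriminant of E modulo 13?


4 a^3 + 27 b^2 = 4*8^3 + 27*10^2 = 2048 + 2700 = 4748
Delta = -16 * (4748) = -75968
Delta mod 13 = 4

Delta = 4 (mod 13)


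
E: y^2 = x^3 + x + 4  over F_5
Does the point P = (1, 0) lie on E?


Check whether y^2 = x^3 + 1 x + 4 (mod 5) for (x, y) = (1, 0).
LHS: y^2 = 0^2 mod 5 = 0
RHS: x^3 + 1 x + 4 = 1^3 + 1*1 + 4 mod 5 = 1
LHS != RHS

No, not on the curve


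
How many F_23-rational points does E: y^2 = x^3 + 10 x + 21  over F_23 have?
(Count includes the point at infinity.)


For each x in F_23, count y with y^2 = x^3 + 10 x + 21 mod 23:
  x = 1: RHS = 9, y in [3, 20]  -> 2 point(s)
  x = 2: RHS = 3, y in [7, 16]  -> 2 point(s)
  x = 3: RHS = 9, y in [3, 20]  -> 2 point(s)
  x = 5: RHS = 12, y in [9, 14]  -> 2 point(s)
  x = 9: RHS = 12, y in [9, 14]  -> 2 point(s)
  x = 11: RHS = 13, y in [6, 17]  -> 2 point(s)
  x = 12: RHS = 6, y in [11, 12]  -> 2 point(s)
  x = 13: RHS = 2, y in [5, 18]  -> 2 point(s)
  x = 15: RHS = 4, y in [2, 21]  -> 2 point(s)
  x = 19: RHS = 9, y in [3, 20]  -> 2 point(s)
  x = 21: RHS = 16, y in [4, 19]  -> 2 point(s)
Affine points: 22. Add the point at infinity: total = 23.

#E(F_23) = 23


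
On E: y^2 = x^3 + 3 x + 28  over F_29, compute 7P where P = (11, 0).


k = 7 = 111_2 (binary, LSB first: 111)
Double-and-add from P = (11, 0):
  bit 0 = 1: acc = O + (11, 0) = (11, 0)
  bit 1 = 1: acc = (11, 0) + O = (11, 0)
  bit 2 = 1: acc = (11, 0) + O = (11, 0)

7P = (11, 0)


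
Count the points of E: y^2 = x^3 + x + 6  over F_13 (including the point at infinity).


For each x in F_13, count y with y^2 = x^3 + 1 x + 6 mod 13:
  x = 2: RHS = 3, y in [4, 9]  -> 2 point(s)
  x = 3: RHS = 10, y in [6, 7]  -> 2 point(s)
  x = 4: RHS = 9, y in [3, 10]  -> 2 point(s)
  x = 9: RHS = 3, y in [4, 9]  -> 2 point(s)
  x = 11: RHS = 9, y in [3, 10]  -> 2 point(s)
  x = 12: RHS = 4, y in [2, 11]  -> 2 point(s)
Affine points: 12. Add the point at infinity: total = 13.

#E(F_13) = 13


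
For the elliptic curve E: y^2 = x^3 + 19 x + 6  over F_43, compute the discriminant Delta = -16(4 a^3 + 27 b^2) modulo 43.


4 a^3 + 27 b^2 = 4*19^3 + 27*6^2 = 27436 + 972 = 28408
Delta = -16 * (28408) = -454528
Delta mod 43 = 25

Delta = 25 (mod 43)


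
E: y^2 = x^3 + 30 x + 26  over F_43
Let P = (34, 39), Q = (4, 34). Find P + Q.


P != Q, so use the chord formula.
s = (y2 - y1) / (x2 - x1) = (38) / (13) mod 43 = 36
x3 = s^2 - x1 - x2 mod 43 = 36^2 - 34 - 4 = 11
y3 = s (x1 - x3) - y1 mod 43 = 36 * (34 - 11) - 39 = 15

P + Q = (11, 15)


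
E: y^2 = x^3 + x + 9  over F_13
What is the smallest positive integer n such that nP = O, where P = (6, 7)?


Compute successive multiples of P until we hit O:
  1P = (6, 7)
  2P = (0, 10)
  3P = (4, 5)
  4P = (4, 8)
  5P = (0, 3)
  6P = (6, 6)
  7P = O

ord(P) = 7


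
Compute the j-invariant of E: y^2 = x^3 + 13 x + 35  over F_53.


Delta = -16(4 a^3 + 27 b^2) mod 53 = 6
-1728 * (4 a)^3 = -1728 * (4*13)^3 mod 53 = 32
j = 32 * 6^(-1) mod 53 = 23

j = 23 (mod 53)


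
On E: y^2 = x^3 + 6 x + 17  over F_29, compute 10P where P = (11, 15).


k = 10 = 1010_2 (binary, LSB first: 0101)
Double-and-add from P = (11, 15):
  bit 0 = 0: acc unchanged = O
  bit 1 = 1: acc = O + (13, 1) = (13, 1)
  bit 2 = 0: acc unchanged = (13, 1)
  bit 3 = 1: acc = (13, 1) + (22, 3) = (3, 27)

10P = (3, 27)


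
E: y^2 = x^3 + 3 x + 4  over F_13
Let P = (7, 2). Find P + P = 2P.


Doubling: s = (3 x1^2 + a) / (2 y1)
s = (3*7^2 + 3) / (2*2) mod 13 = 5
x3 = s^2 - 2 x1 mod 13 = 5^2 - 2*7 = 11
y3 = s (x1 - x3) - y1 mod 13 = 5 * (7 - 11) - 2 = 4

2P = (11, 4)


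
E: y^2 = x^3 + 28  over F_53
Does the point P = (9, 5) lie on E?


Check whether y^2 = x^3 + 0 x + 28 (mod 53) for (x, y) = (9, 5).
LHS: y^2 = 5^2 mod 53 = 25
RHS: x^3 + 0 x + 28 = 9^3 + 0*9 + 28 mod 53 = 15
LHS != RHS

No, not on the curve


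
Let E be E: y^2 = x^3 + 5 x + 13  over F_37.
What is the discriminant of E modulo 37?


4 a^3 + 27 b^2 = 4*5^3 + 27*13^2 = 500 + 4563 = 5063
Delta = -16 * (5063) = -81008
Delta mod 37 = 22

Delta = 22 (mod 37)


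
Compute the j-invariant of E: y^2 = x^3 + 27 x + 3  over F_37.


Delta = -16(4 a^3 + 27 b^2) mod 37 = 24
-1728 * (4 a)^3 = -1728 * (4*27)^3 mod 37 = 36
j = 36 * 24^(-1) mod 37 = 20

j = 20 (mod 37)


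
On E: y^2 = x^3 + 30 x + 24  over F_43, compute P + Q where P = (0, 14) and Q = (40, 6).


P != Q, so use the chord formula.
s = (y2 - y1) / (x2 - x1) = (35) / (40) mod 43 = 17
x3 = s^2 - x1 - x2 mod 43 = 17^2 - 0 - 40 = 34
y3 = s (x1 - x3) - y1 mod 43 = 17 * (0 - 34) - 14 = 10

P + Q = (34, 10)


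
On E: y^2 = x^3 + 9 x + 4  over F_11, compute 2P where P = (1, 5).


Doubling: s = (3 x1^2 + a) / (2 y1)
s = (3*1^2 + 9) / (2*5) mod 11 = 10
x3 = s^2 - 2 x1 mod 11 = 10^2 - 2*1 = 10
y3 = s (x1 - x3) - y1 mod 11 = 10 * (1 - 10) - 5 = 4

2P = (10, 4)


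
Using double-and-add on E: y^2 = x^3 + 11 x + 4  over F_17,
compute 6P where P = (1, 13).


k = 6 = 110_2 (binary, LSB first: 011)
Double-and-add from P = (1, 13):
  bit 0 = 0: acc unchanged = O
  bit 1 = 1: acc = O + (0, 15) = (0, 15)
  bit 2 = 1: acc = (0, 15) + (15, 5) = (10, 3)

6P = (10, 3)


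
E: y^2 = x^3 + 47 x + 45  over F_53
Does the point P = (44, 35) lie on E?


Check whether y^2 = x^3 + 47 x + 45 (mod 53) for (x, y) = (44, 35).
LHS: y^2 = 35^2 mod 53 = 6
RHS: x^3 + 47 x + 45 = 44^3 + 47*44 + 45 mod 53 = 6
LHS = RHS

Yes, on the curve


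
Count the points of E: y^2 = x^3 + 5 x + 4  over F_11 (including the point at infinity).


For each x in F_11, count y with y^2 = x^3 + 5 x + 4 mod 11:
  x = 0: RHS = 4, y in [2, 9]  -> 2 point(s)
  x = 2: RHS = 0, y in [0]  -> 1 point(s)
  x = 4: RHS = 0, y in [0]  -> 1 point(s)
  x = 5: RHS = 0, y in [0]  -> 1 point(s)
  x = 10: RHS = 9, y in [3, 8]  -> 2 point(s)
Affine points: 7. Add the point at infinity: total = 8.

#E(F_11) = 8


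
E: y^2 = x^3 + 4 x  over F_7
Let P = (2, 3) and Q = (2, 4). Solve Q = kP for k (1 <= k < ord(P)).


Enumerate multiples of P until we hit Q = (2, 4):
  1P = (2, 3)
  2P = (0, 0)
  3P = (2, 4)
Match found at i = 3.

k = 3


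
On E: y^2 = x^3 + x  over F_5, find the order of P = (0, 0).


Compute successive multiples of P until we hit O:
  1P = (0, 0)
  2P = O

ord(P) = 2


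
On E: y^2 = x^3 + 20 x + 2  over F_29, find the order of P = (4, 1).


Compute successive multiples of P until we hit O:
  1P = (4, 1)
  2P = (17, 21)
  3P = (15, 20)
  4P = (1, 20)
  5P = (19, 7)
  6P = (5, 16)
  7P = (13, 9)
  8P = (11, 25)
  ... (continuing to 23P)
  23P = O

ord(P) = 23


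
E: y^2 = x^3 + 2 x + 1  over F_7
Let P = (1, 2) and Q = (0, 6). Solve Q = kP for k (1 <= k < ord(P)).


Enumerate multiples of P until we hit Q = (0, 6):
  1P = (1, 2)
  2P = (0, 1)
  3P = (0, 6)
Match found at i = 3.

k = 3


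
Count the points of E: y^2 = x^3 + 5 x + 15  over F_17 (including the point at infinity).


For each x in F_17, count y with y^2 = x^3 + 5 x + 15 mod 17:
  x = 0: RHS = 15, y in [7, 10]  -> 2 point(s)
  x = 1: RHS = 4, y in [2, 15]  -> 2 point(s)
  x = 2: RHS = 16, y in [4, 13]  -> 2 point(s)
  x = 7: RHS = 2, y in [6, 11]  -> 2 point(s)
  x = 12: RHS = 1, y in [1, 16]  -> 2 point(s)
  x = 13: RHS = 16, y in [4, 13]  -> 2 point(s)
  x = 16: RHS = 9, y in [3, 14]  -> 2 point(s)
Affine points: 14. Add the point at infinity: total = 15.

#E(F_17) = 15


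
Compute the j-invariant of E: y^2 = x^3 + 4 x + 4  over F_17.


Delta = -16(4 a^3 + 27 b^2) mod 17 = 8
-1728 * (4 a)^3 = -1728 * (4*4)^3 mod 17 = 11
j = 11 * 8^(-1) mod 17 = 12

j = 12 (mod 17)


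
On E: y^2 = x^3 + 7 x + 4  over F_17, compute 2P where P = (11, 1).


Doubling: s = (3 x1^2 + a) / (2 y1)
s = (3*11^2 + 7) / (2*1) mod 17 = 15
x3 = s^2 - 2 x1 mod 17 = 15^2 - 2*11 = 16
y3 = s (x1 - x3) - y1 mod 17 = 15 * (11 - 16) - 1 = 9

2P = (16, 9)


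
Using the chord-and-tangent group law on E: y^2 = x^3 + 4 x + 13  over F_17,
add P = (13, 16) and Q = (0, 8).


P != Q, so use the chord formula.
s = (y2 - y1) / (x2 - x1) = (9) / (4) mod 17 = 15
x3 = s^2 - x1 - x2 mod 17 = 15^2 - 13 - 0 = 8
y3 = s (x1 - x3) - y1 mod 17 = 15 * (13 - 8) - 16 = 8

P + Q = (8, 8)


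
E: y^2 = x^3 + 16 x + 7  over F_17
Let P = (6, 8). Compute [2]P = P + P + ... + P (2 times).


k = 2 = 10_2 (binary, LSB first: 01)
Double-and-add from P = (6, 8):
  bit 0 = 0: acc unchanged = O
  bit 1 = 1: acc = O + (13, 10) = (13, 10)

2P = (13, 10)


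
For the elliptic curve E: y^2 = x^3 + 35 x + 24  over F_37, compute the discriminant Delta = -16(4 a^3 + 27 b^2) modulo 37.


4 a^3 + 27 b^2 = 4*35^3 + 27*24^2 = 171500 + 15552 = 187052
Delta = -16 * (187052) = -2992832
Delta mod 37 = 24

Delta = 24 (mod 37)


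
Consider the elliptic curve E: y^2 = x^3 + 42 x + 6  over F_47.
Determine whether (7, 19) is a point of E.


Check whether y^2 = x^3 + 42 x + 6 (mod 47) for (x, y) = (7, 19).
LHS: y^2 = 19^2 mod 47 = 32
RHS: x^3 + 42 x + 6 = 7^3 + 42*7 + 6 mod 47 = 32
LHS = RHS

Yes, on the curve


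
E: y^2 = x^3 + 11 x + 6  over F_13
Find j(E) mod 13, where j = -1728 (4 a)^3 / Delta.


Delta = -16(4 a^3 + 27 b^2) mod 13 = 1
-1728 * (4 a)^3 = -1728 * (4*11)^3 mod 13 = 8
j = 8 * 1^(-1) mod 13 = 8

j = 8 (mod 13)


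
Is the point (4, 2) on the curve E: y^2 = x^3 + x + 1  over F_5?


Check whether y^2 = x^3 + 1 x + 1 (mod 5) for (x, y) = (4, 2).
LHS: y^2 = 2^2 mod 5 = 4
RHS: x^3 + 1 x + 1 = 4^3 + 1*4 + 1 mod 5 = 4
LHS = RHS

Yes, on the curve


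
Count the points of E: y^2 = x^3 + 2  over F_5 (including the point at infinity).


For each x in F_5, count y with y^2 = x^3 + 0 x + 2 mod 5:
  x = 2: RHS = 0, y in [0]  -> 1 point(s)
  x = 3: RHS = 4, y in [2, 3]  -> 2 point(s)
  x = 4: RHS = 1, y in [1, 4]  -> 2 point(s)
Affine points: 5. Add the point at infinity: total = 6.

#E(F_5) = 6


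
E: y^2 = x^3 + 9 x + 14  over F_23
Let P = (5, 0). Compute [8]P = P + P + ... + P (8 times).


k = 8 = 1000_2 (binary, LSB first: 0001)
Double-and-add from P = (5, 0):
  bit 0 = 0: acc unchanged = O
  bit 1 = 0: acc unchanged = O
  bit 2 = 0: acc unchanged = O
  bit 3 = 1: acc = O + O = O

8P = O


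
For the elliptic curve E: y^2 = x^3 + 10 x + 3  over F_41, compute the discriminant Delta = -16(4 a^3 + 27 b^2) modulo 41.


4 a^3 + 27 b^2 = 4*10^3 + 27*3^2 = 4000 + 243 = 4243
Delta = -16 * (4243) = -67888
Delta mod 41 = 8

Delta = 8 (mod 41)


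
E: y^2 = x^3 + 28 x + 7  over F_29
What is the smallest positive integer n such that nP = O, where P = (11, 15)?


Compute successive multiples of P until we hit O:
  1P = (11, 15)
  2P = (0, 23)
  3P = (25, 11)
  4P = (28, 23)
  5P = (13, 25)
  6P = (1, 6)
  7P = (21, 5)
  8P = (27, 1)
  ... (continuing to 24P)
  24P = O

ord(P) = 24


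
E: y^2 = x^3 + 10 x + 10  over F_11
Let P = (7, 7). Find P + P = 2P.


Doubling: s = (3 x1^2 + a) / (2 y1)
s = (3*7^2 + 10) / (2*7) mod 11 = 1
x3 = s^2 - 2 x1 mod 11 = 1^2 - 2*7 = 9
y3 = s (x1 - x3) - y1 mod 11 = 1 * (7 - 9) - 7 = 2

2P = (9, 2)


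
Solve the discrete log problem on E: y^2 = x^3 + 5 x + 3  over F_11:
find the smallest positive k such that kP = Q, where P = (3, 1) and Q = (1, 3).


Enumerate multiples of P until we hit Q = (1, 3):
  1P = (3, 1)
  2P = (8, 7)
  3P = (1, 8)
  4P = (0, 5)
  5P = (0, 6)
  6P = (1, 3)
Match found at i = 6.

k = 6


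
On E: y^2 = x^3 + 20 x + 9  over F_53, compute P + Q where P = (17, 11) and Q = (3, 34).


P != Q, so use the chord formula.
s = (y2 - y1) / (x2 - x1) = (23) / (39) mod 53 = 40
x3 = s^2 - x1 - x2 mod 53 = 40^2 - 17 - 3 = 43
y3 = s (x1 - x3) - y1 mod 53 = 40 * (17 - 43) - 11 = 9

P + Q = (43, 9)


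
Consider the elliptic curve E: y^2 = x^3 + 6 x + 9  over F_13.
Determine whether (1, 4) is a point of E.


Check whether y^2 = x^3 + 6 x + 9 (mod 13) for (x, y) = (1, 4).
LHS: y^2 = 4^2 mod 13 = 3
RHS: x^3 + 6 x + 9 = 1^3 + 6*1 + 9 mod 13 = 3
LHS = RHS

Yes, on the curve


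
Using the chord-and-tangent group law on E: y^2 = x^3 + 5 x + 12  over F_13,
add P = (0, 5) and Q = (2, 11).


P != Q, so use the chord formula.
s = (y2 - y1) / (x2 - x1) = (6) / (2) mod 13 = 3
x3 = s^2 - x1 - x2 mod 13 = 3^2 - 0 - 2 = 7
y3 = s (x1 - x3) - y1 mod 13 = 3 * (0 - 7) - 5 = 0

P + Q = (7, 0)


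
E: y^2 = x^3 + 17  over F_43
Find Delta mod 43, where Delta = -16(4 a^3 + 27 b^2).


4 a^3 + 27 b^2 = 4*0^3 + 27*17^2 = 0 + 7803 = 7803
Delta = -16 * (7803) = -124848
Delta mod 43 = 24

Delta = 24 (mod 43)


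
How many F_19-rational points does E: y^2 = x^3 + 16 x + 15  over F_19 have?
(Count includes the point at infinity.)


For each x in F_19, count y with y^2 = x^3 + 16 x + 15 mod 19:
  x = 2: RHS = 17, y in [6, 13]  -> 2 point(s)
  x = 5: RHS = 11, y in [7, 12]  -> 2 point(s)
  x = 6: RHS = 4, y in [2, 17]  -> 2 point(s)
  x = 8: RHS = 9, y in [3, 16]  -> 2 point(s)
  x = 10: RHS = 16, y in [4, 15]  -> 2 point(s)
  x = 12: RHS = 16, y in [4, 15]  -> 2 point(s)
  x = 13: RHS = 7, y in [8, 11]  -> 2 point(s)
  x = 14: RHS = 0, y in [0]  -> 1 point(s)
  x = 15: RHS = 1, y in [1, 18]  -> 2 point(s)
  x = 16: RHS = 16, y in [4, 15]  -> 2 point(s)
  x = 18: RHS = 17, y in [6, 13]  -> 2 point(s)
Affine points: 21. Add the point at infinity: total = 22.

#E(F_19) = 22


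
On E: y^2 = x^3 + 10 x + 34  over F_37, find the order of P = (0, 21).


Compute successive multiples of P until we hit O:
  1P = (0, 21)
  2P = (4, 8)
  3P = (32, 9)
  4P = (30, 18)
  5P = (17, 14)
  6P = (13, 17)
  7P = (23, 6)
  8P = (21, 12)
  ... (continuing to 39P)
  39P = O

ord(P) = 39


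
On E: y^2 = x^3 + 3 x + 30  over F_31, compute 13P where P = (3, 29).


k = 13 = 1101_2 (binary, LSB first: 1011)
Double-and-add from P = (3, 29):
  bit 0 = 1: acc = O + (3, 29) = (3, 29)
  bit 1 = 0: acc unchanged = (3, 29)
  bit 2 = 1: acc = (3, 29) + (22, 7) = (24, 10)
  bit 3 = 1: acc = (24, 10) + (6, 4) = (8, 16)

13P = (8, 16)


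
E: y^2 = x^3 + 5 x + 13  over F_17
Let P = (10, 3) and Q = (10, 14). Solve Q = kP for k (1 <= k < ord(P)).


Enumerate multiples of P until we hit Q = (10, 14):
  1P = (10, 3)
  2P = (6, 2)
  3P = (0, 8)
  4P = (3, 2)
  5P = (12, 4)
  6P = (8, 15)
  7P = (1, 11)
  8P = (7, 0)
  9P = (1, 6)
  10P = (8, 2)
  11P = (12, 13)
  12P = (3, 15)
  13P = (0, 9)
  14P = (6, 15)
  15P = (10, 14)
Match found at i = 15.

k = 15


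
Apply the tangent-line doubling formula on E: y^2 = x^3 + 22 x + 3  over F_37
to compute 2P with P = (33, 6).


Doubling: s = (3 x1^2 + a) / (2 y1)
s = (3*33^2 + 22) / (2*6) mod 37 = 12
x3 = s^2 - 2 x1 mod 37 = 12^2 - 2*33 = 4
y3 = s (x1 - x3) - y1 mod 37 = 12 * (33 - 4) - 6 = 9

2P = (4, 9)


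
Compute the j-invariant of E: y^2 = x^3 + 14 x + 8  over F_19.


Delta = -16(4 a^3 + 27 b^2) mod 19 = 17
-1728 * (4 a)^3 = -1728 * (4*14)^3 mod 19 = 18
j = 18 * 17^(-1) mod 19 = 10

j = 10 (mod 19)


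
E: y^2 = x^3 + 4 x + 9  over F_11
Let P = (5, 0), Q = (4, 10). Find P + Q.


P != Q, so use the chord formula.
s = (y2 - y1) / (x2 - x1) = (10) / (10) mod 11 = 1
x3 = s^2 - x1 - x2 mod 11 = 1^2 - 5 - 4 = 3
y3 = s (x1 - x3) - y1 mod 11 = 1 * (5 - 3) - 0 = 2

P + Q = (3, 2)


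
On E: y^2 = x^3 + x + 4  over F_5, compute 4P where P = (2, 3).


k = 4 = 100_2 (binary, LSB first: 001)
Double-and-add from P = (2, 3):
  bit 0 = 0: acc unchanged = O
  bit 1 = 0: acc unchanged = O
  bit 2 = 1: acc = O + (1, 1) = (1, 1)

4P = (1, 1)


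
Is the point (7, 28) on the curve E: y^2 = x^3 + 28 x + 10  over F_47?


Check whether y^2 = x^3 + 28 x + 10 (mod 47) for (x, y) = (7, 28).
LHS: y^2 = 28^2 mod 47 = 32
RHS: x^3 + 28 x + 10 = 7^3 + 28*7 + 10 mod 47 = 32
LHS = RHS

Yes, on the curve


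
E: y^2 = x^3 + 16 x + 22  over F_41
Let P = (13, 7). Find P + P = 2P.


Doubling: s = (3 x1^2 + a) / (2 y1)
s = (3*13^2 + 16) / (2*7) mod 41 = 11
x3 = s^2 - 2 x1 mod 41 = 11^2 - 2*13 = 13
y3 = s (x1 - x3) - y1 mod 41 = 11 * (13 - 13) - 7 = 34

2P = (13, 34)


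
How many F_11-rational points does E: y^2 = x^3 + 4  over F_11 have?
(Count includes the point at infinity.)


For each x in F_11, count y with y^2 = x^3 + 0 x + 4 mod 11:
  x = 0: RHS = 4, y in [2, 9]  -> 2 point(s)
  x = 1: RHS = 5, y in [4, 7]  -> 2 point(s)
  x = 2: RHS = 1, y in [1, 10]  -> 2 point(s)
  x = 3: RHS = 9, y in [3, 8]  -> 2 point(s)
  x = 6: RHS = 0, y in [0]  -> 1 point(s)
  x = 10: RHS = 3, y in [5, 6]  -> 2 point(s)
Affine points: 11. Add the point at infinity: total = 12.

#E(F_11) = 12


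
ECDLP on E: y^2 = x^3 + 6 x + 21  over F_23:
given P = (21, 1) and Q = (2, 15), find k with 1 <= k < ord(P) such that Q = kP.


Enumerate multiples of P until we hit Q = (2, 15):
  1P = (21, 1)
  2P = (16, 21)
  3P = (2, 15)
Match found at i = 3.

k = 3


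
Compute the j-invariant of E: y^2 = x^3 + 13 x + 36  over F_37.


Delta = -16(4 a^3 + 27 b^2) mod 37 = 4
-1728 * (4 a)^3 = -1728 * (4*13)^3 mod 37 = 14
j = 14 * 4^(-1) mod 37 = 22

j = 22 (mod 37)


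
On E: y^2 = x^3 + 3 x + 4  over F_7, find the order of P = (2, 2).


Compute successive multiples of P until we hit O:
  1P = (2, 2)
  2P = (0, 2)
  3P = (5, 5)
  4P = (1, 6)
  5P = (6, 0)
  6P = (1, 1)
  7P = (5, 2)
  8P = (0, 5)
  ... (continuing to 10P)
  10P = O

ord(P) = 10


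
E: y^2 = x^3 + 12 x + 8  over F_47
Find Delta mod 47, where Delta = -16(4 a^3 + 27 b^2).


4 a^3 + 27 b^2 = 4*12^3 + 27*8^2 = 6912 + 1728 = 8640
Delta = -16 * (8640) = -138240
Delta mod 47 = 34

Delta = 34 (mod 47)


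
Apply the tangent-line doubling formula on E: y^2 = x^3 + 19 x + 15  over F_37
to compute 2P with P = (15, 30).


Doubling: s = (3 x1^2 + a) / (2 y1)
s = (3*15^2 + 19) / (2*30) mod 37 = 35
x3 = s^2 - 2 x1 mod 37 = 35^2 - 2*15 = 11
y3 = s (x1 - x3) - y1 mod 37 = 35 * (15 - 11) - 30 = 36

2P = (11, 36)


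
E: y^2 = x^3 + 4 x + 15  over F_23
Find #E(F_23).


For each x in F_23, count y with y^2 = x^3 + 4 x + 15 mod 23:
  x = 2: RHS = 8, y in [10, 13]  -> 2 point(s)
  x = 3: RHS = 8, y in [10, 13]  -> 2 point(s)
  x = 4: RHS = 3, y in [7, 16]  -> 2 point(s)
  x = 6: RHS = 2, y in [5, 18]  -> 2 point(s)
  x = 7: RHS = 18, y in [8, 15]  -> 2 point(s)
  x = 14: RHS = 9, y in [3, 20]  -> 2 point(s)
  x = 15: RHS = 0, y in [0]  -> 1 point(s)
  x = 16: RHS = 12, y in [9, 14]  -> 2 point(s)
  x = 18: RHS = 8, y in [10, 13]  -> 2 point(s)
  x = 19: RHS = 4, y in [2, 21]  -> 2 point(s)
Affine points: 19. Add the point at infinity: total = 20.

#E(F_23) = 20


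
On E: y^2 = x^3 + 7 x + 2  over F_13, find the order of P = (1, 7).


Compute successive multiples of P until we hit O:
  1P = (1, 7)
  2P = (7, 11)
  3P = (4, 4)
  4P = (9, 1)
  5P = (6, 0)
  6P = (9, 12)
  7P = (4, 9)
  8P = (7, 2)
  ... (continuing to 10P)
  10P = O

ord(P) = 10


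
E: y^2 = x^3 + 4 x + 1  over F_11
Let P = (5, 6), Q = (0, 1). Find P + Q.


P != Q, so use the chord formula.
s = (y2 - y1) / (x2 - x1) = (6) / (6) mod 11 = 1
x3 = s^2 - x1 - x2 mod 11 = 1^2 - 5 - 0 = 7
y3 = s (x1 - x3) - y1 mod 11 = 1 * (5 - 7) - 6 = 3

P + Q = (7, 3)


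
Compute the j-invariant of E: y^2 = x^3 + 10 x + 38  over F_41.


Delta = -16(4 a^3 + 27 b^2) mod 41 = 8
-1728 * (4 a)^3 = -1728 * (4*10)^3 mod 41 = 6
j = 6 * 8^(-1) mod 41 = 11

j = 11 (mod 41)


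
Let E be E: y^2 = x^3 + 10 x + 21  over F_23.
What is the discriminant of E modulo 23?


4 a^3 + 27 b^2 = 4*10^3 + 27*21^2 = 4000 + 11907 = 15907
Delta = -16 * (15907) = -254512
Delta mod 23 = 6

Delta = 6 (mod 23)


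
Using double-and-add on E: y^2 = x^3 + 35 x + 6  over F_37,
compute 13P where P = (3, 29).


k = 13 = 1101_2 (binary, LSB first: 1011)
Double-and-add from P = (3, 29):
  bit 0 = 1: acc = O + (3, 29) = (3, 29)
  bit 1 = 0: acc unchanged = (3, 29)
  bit 2 = 1: acc = (3, 29) + (25, 35) = (21, 30)
  bit 3 = 1: acc = (21, 30) + (27, 32) = (22, 19)

13P = (22, 19)


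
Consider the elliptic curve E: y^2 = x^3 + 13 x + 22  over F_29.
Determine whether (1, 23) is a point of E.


Check whether y^2 = x^3 + 13 x + 22 (mod 29) for (x, y) = (1, 23).
LHS: y^2 = 23^2 mod 29 = 7
RHS: x^3 + 13 x + 22 = 1^3 + 13*1 + 22 mod 29 = 7
LHS = RHS

Yes, on the curve


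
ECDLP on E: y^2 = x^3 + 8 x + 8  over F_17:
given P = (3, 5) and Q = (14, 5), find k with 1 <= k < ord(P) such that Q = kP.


Enumerate multiples of P until we hit Q = (14, 5):
  1P = (3, 5)
  2P = (2, 7)
  3P = (16, 4)
  4P = (14, 5)
Match found at i = 4.

k = 4


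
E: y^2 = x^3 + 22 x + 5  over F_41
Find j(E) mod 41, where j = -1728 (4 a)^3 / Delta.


Delta = -16(4 a^3 + 27 b^2) mod 41 = 13
-1728 * (4 a)^3 = -1728 * (4*22)^3 mod 41 = 16
j = 16 * 13^(-1) mod 41 = 17

j = 17 (mod 41)


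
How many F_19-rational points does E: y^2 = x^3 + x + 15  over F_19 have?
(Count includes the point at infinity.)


For each x in F_19, count y with y^2 = x^3 + 1 x + 15 mod 19:
  x = 1: RHS = 17, y in [6, 13]  -> 2 point(s)
  x = 2: RHS = 6, y in [5, 14]  -> 2 point(s)
  x = 3: RHS = 7, y in [8, 11]  -> 2 point(s)
  x = 4: RHS = 7, y in [8, 11]  -> 2 point(s)
  x = 6: RHS = 9, y in [3, 16]  -> 2 point(s)
  x = 7: RHS = 4, y in [2, 17]  -> 2 point(s)
  x = 12: RHS = 7, y in [8, 11]  -> 2 point(s)
  x = 15: RHS = 4, y in [2, 17]  -> 2 point(s)
  x = 16: RHS = 4, y in [2, 17]  -> 2 point(s)
  x = 17: RHS = 5, y in [9, 10]  -> 2 point(s)
Affine points: 20. Add the point at infinity: total = 21.

#E(F_19) = 21


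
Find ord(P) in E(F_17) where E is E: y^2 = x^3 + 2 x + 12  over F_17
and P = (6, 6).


Compute successive multiples of P until we hit O:
  1P = (6, 6)
  2P = (13, 12)
  3P = (14, 9)
  4P = (16, 3)
  5P = (16, 14)
  6P = (14, 8)
  7P = (13, 5)
  8P = (6, 11)
  ... (continuing to 9P)
  9P = O

ord(P) = 9


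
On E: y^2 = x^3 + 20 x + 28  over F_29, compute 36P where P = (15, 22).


k = 36 = 100100_2 (binary, LSB first: 001001)
Double-and-add from P = (15, 22):
  bit 0 = 0: acc unchanged = O
  bit 1 = 0: acc unchanged = O
  bit 2 = 1: acc = O + (0, 12) = (0, 12)
  bit 3 = 0: acc unchanged = (0, 12)
  bit 4 = 0: acc unchanged = (0, 12)
  bit 5 = 1: acc = (0, 12) + (26, 12) = (3, 17)

36P = (3, 17)


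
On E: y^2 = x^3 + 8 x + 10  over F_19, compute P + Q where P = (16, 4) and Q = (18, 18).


P != Q, so use the chord formula.
s = (y2 - y1) / (x2 - x1) = (14) / (2) mod 19 = 7
x3 = s^2 - x1 - x2 mod 19 = 7^2 - 16 - 18 = 15
y3 = s (x1 - x3) - y1 mod 19 = 7 * (16 - 15) - 4 = 3

P + Q = (15, 3)


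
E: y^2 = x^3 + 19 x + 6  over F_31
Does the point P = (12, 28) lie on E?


Check whether y^2 = x^3 + 19 x + 6 (mod 31) for (x, y) = (12, 28).
LHS: y^2 = 28^2 mod 31 = 9
RHS: x^3 + 19 x + 6 = 12^3 + 19*12 + 6 mod 31 = 9
LHS = RHS

Yes, on the curve


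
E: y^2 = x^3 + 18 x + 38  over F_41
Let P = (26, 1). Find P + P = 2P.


Doubling: s = (3 x1^2 + a) / (2 y1)
s = (3*26^2 + 18) / (2*1) mod 41 = 39
x3 = s^2 - 2 x1 mod 41 = 39^2 - 2*26 = 34
y3 = s (x1 - x3) - y1 mod 41 = 39 * (26 - 34) - 1 = 15

2P = (34, 15)


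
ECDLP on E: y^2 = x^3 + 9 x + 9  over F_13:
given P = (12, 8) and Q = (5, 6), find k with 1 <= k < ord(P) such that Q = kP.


Enumerate multiples of P until we hit Q = (5, 6):
  1P = (12, 8)
  2P = (5, 7)
  3P = (0, 3)
  4P = (0, 10)
  5P = (5, 6)
Match found at i = 5.

k = 5


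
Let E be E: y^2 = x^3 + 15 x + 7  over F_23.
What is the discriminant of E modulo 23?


4 a^3 + 27 b^2 = 4*15^3 + 27*7^2 = 13500 + 1323 = 14823
Delta = -16 * (14823) = -237168
Delta mod 23 = 8

Delta = 8 (mod 23)


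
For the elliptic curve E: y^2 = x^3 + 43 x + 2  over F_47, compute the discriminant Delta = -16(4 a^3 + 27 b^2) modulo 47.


4 a^3 + 27 b^2 = 4*43^3 + 27*2^2 = 318028 + 108 = 318136
Delta = -16 * (318136) = -5090176
Delta mod 47 = 18

Delta = 18 (mod 47)


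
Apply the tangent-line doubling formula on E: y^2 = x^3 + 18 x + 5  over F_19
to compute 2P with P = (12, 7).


Doubling: s = (3 x1^2 + a) / (2 y1)
s = (3*12^2 + 18) / (2*7) mod 19 = 5
x3 = s^2 - 2 x1 mod 19 = 5^2 - 2*12 = 1
y3 = s (x1 - x3) - y1 mod 19 = 5 * (12 - 1) - 7 = 10

2P = (1, 10)


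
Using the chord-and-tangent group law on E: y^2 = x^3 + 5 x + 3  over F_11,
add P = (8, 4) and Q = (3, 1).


P != Q, so use the chord formula.
s = (y2 - y1) / (x2 - x1) = (8) / (6) mod 11 = 5
x3 = s^2 - x1 - x2 mod 11 = 5^2 - 8 - 3 = 3
y3 = s (x1 - x3) - y1 mod 11 = 5 * (8 - 3) - 4 = 10

P + Q = (3, 10)


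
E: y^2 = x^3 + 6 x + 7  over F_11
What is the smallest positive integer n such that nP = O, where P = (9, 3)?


Compute successive multiples of P until we hit O:
  1P = (9, 3)
  2P = (2, 7)
  3P = (1, 5)
  4P = (10, 0)
  5P = (1, 6)
  6P = (2, 4)
  7P = (9, 8)
  8P = O

ord(P) = 8


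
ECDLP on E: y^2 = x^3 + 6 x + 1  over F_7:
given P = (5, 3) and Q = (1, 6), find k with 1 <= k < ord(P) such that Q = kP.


Enumerate multiples of P until we hit Q = (1, 6):
  1P = (5, 3)
  2P = (6, 1)
  3P = (0, 1)
  4P = (3, 2)
  5P = (1, 6)
Match found at i = 5.

k = 5


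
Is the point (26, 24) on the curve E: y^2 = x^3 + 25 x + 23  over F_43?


Check whether y^2 = x^3 + 25 x + 23 (mod 43) for (x, y) = (26, 24).
LHS: y^2 = 24^2 mod 43 = 17
RHS: x^3 + 25 x + 23 = 26^3 + 25*26 + 23 mod 43 = 17
LHS = RHS

Yes, on the curve


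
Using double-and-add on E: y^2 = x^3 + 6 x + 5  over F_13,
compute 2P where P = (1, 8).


k = 2 = 10_2 (binary, LSB first: 01)
Double-and-add from P = (1, 8):
  bit 0 = 0: acc unchanged = O
  bit 1 = 1: acc = O + (7, 0) = (7, 0)

2P = (7, 0)


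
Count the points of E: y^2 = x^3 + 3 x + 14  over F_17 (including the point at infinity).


For each x in F_17, count y with y^2 = x^3 + 3 x + 14 mod 17:
  x = 1: RHS = 1, y in [1, 16]  -> 2 point(s)
  x = 3: RHS = 16, y in [4, 13]  -> 2 point(s)
  x = 5: RHS = 1, y in [1, 16]  -> 2 point(s)
  x = 7: RHS = 4, y in [2, 15]  -> 2 point(s)
  x = 11: RHS = 1, y in [1, 16]  -> 2 point(s)
  x = 15: RHS = 0, y in [0]  -> 1 point(s)
Affine points: 11. Add the point at infinity: total = 12.

#E(F_17) = 12


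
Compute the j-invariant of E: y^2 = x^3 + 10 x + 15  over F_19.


Delta = -16(4 a^3 + 27 b^2) mod 19 = 15
-1728 * (4 a)^3 = -1728 * (4*10)^3 mod 19 = 8
j = 8 * 15^(-1) mod 19 = 17

j = 17 (mod 19)


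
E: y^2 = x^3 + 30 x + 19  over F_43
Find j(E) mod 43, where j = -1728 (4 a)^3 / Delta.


Delta = -16(4 a^3 + 27 b^2) mod 43 = 7
-1728 * (4 a)^3 = -1728 * (4*30)^3 mod 43 = 27
j = 27 * 7^(-1) mod 43 = 10

j = 10 (mod 43)


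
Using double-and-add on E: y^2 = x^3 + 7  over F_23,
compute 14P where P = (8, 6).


k = 14 = 1110_2 (binary, LSB first: 0111)
Double-and-add from P = (8, 6):
  bit 0 = 0: acc unchanged = O
  bit 1 = 1: acc = O + (10, 8) = (10, 8)
  bit 2 = 1: acc = (10, 8) + (11, 2) = (15, 22)
  bit 3 = 1: acc = (15, 22) + (4, 18) = (22, 11)

14P = (22, 11)


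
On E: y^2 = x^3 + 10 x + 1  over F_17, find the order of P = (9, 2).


Compute successive multiples of P until we hit O:
  1P = (9, 2)
  2P = (12, 8)
  3P = (0, 16)
  4P = (10, 9)
  5P = (13, 4)
  6P = (8, 7)
  7P = (8, 10)
  8P = (13, 13)
  ... (continuing to 13P)
  13P = O

ord(P) = 13


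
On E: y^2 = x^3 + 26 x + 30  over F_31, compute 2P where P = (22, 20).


Doubling: s = (3 x1^2 + a) / (2 y1)
s = (3*22^2 + 26) / (2*20) mod 31 = 23
x3 = s^2 - 2 x1 mod 31 = 23^2 - 2*22 = 20
y3 = s (x1 - x3) - y1 mod 31 = 23 * (22 - 20) - 20 = 26

2P = (20, 26)


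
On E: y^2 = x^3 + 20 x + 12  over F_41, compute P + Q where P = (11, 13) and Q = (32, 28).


P != Q, so use the chord formula.
s = (y2 - y1) / (x2 - x1) = (15) / (21) mod 41 = 30
x3 = s^2 - x1 - x2 mod 41 = 30^2 - 11 - 32 = 37
y3 = s (x1 - x3) - y1 mod 41 = 30 * (11 - 37) - 13 = 27

P + Q = (37, 27)


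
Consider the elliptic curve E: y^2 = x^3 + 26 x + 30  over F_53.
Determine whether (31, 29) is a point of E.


Check whether y^2 = x^3 + 26 x + 30 (mod 53) for (x, y) = (31, 29).
LHS: y^2 = 29^2 mod 53 = 46
RHS: x^3 + 26 x + 30 = 31^3 + 26*31 + 30 mod 53 = 46
LHS = RHS

Yes, on the curve


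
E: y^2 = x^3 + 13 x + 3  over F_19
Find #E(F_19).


For each x in F_19, count y with y^2 = x^3 + 13 x + 3 mod 19:
  x = 1: RHS = 17, y in [6, 13]  -> 2 point(s)
  x = 4: RHS = 5, y in [9, 10]  -> 2 point(s)
  x = 7: RHS = 0, y in [0]  -> 1 point(s)
  x = 8: RHS = 11, y in [7, 12]  -> 2 point(s)
  x = 12: RHS = 6, y in [5, 14]  -> 2 point(s)
  x = 15: RHS = 1, y in [1, 18]  -> 2 point(s)
  x = 17: RHS = 7, y in [8, 11]  -> 2 point(s)
Affine points: 13. Add the point at infinity: total = 14.

#E(F_19) = 14
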